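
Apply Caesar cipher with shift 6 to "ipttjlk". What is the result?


Caesar cipher: shift "ipttjlk" by 6
  'i' (pos 8) + 6 = pos 14 = 'o'
  'p' (pos 15) + 6 = pos 21 = 'v'
  't' (pos 19) + 6 = pos 25 = 'z'
  't' (pos 19) + 6 = pos 25 = 'z'
  'j' (pos 9) + 6 = pos 15 = 'p'
  'l' (pos 11) + 6 = pos 17 = 'r'
  'k' (pos 10) + 6 = pos 16 = 'q'
Result: ovzzprq

ovzzprq


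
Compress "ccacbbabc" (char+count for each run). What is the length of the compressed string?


Input: ccacbbabc
Runs:
  'c' x 2 => "c2"
  'a' x 1 => "a1"
  'c' x 1 => "c1"
  'b' x 2 => "b2"
  'a' x 1 => "a1"
  'b' x 1 => "b1"
  'c' x 1 => "c1"
Compressed: "c2a1c1b2a1b1c1"
Compressed length: 14

14


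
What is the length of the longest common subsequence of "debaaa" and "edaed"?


LCS of "debaaa" and "edaed"
DP table:
           e    d    a    e    d
      0    0    0    0    0    0
  d   0    0    1    1    1    1
  e   0    1    1    1    2    2
  b   0    1    1    1    2    2
  a   0    1    1    2    2    2
  a   0    1    1    2    2    2
  a   0    1    1    2    2    2
LCS length = dp[6][5] = 2

2


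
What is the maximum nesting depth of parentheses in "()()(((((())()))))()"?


Input: "()()(((((())()))))()"
Tracking depth:
  Position 0 '(': depth becomes 1
  Position 1 ')': depth becomes 0
  Position 2 '(': depth becomes 1
  Position 3 ')': depth becomes 0
  Position 4 '(': depth becomes 1
  Position 5 '(': depth becomes 2
  Position 6 '(': depth becomes 3
  Position 7 '(': depth becomes 4
  Position 8 '(': depth becomes 5
  Position 9 '(': depth becomes 6
  Position 10 ')': depth becomes 5
  Position 11 ')': depth becomes 4
  Position 12 '(': depth becomes 5
  Position 13 ')': depth becomes 4
  Position 14 ')': depth becomes 3
  Position 15 ')': depth becomes 2
  Position 16 ')': depth becomes 1
  Position 17 ')': depth becomes 0
  Position 18 '(': depth becomes 1
  Position 19 ')': depth becomes 0
Maximum depth reached: 6

6


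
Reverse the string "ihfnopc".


Input: ihfnopc
Reading characters right to left:
  Position 6: 'c'
  Position 5: 'p'
  Position 4: 'o'
  Position 3: 'n'
  Position 2: 'f'
  Position 1: 'h'
  Position 0: 'i'
Reversed: cponfhi

cponfhi


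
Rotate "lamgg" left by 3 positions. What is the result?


Input: "lamgg", rotate left by 3
First 3 characters: "lam"
Remaining characters: "gg"
Concatenate remaining + first: "gg" + "lam" = "gglam"

gglam


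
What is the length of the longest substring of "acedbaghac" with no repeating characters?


Input: "acedbaghac"
Sliding window (track last position of each char):
  Position 0 ('a'): window [0,0] length 1 -- new best
  Position 1 ('c'): window [0,1] length 2 -- new best
  Position 2 ('e'): window [0,2] length 3 -- new best
  Position 3 ('d'): window [0,3] length 4 -- new best
  Position 4 ('b'): window [0,4] length 5 -- new best
  Position 5 ('a'): repeat (last at 0), move window start to 1
  Position 5 ('a'): window [1,5] length 5
  Position 6 ('g'): window [1,6] length 6 -- new best
  Position 7 ('h'): window [1,7] length 7 -- new best
  Position 8 ('a'): repeat (last at 5), move window start to 6
  Position 8 ('a'): window [6,8] length 3
  Position 9 ('c'): window [6,9] length 4
Longest substring with no repeats: "cedbagh" with length 7

7


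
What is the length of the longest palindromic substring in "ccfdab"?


Input: "ccfdab"
Checking substrings for palindromes:
  [0:2] "cc" (len 2) => palindrome
Longest palindromic substring: "cc" with length 2

2


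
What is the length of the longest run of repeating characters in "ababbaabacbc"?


Input: "ababbaabacbc"
Scanning for longest run:
  Position 1 ('b'): new char, reset run to 1
  Position 2 ('a'): new char, reset run to 1
  Position 3 ('b'): new char, reset run to 1
  Position 4 ('b'): continues run of 'b', length=2
  Position 5 ('a'): new char, reset run to 1
  Position 6 ('a'): continues run of 'a', length=2
  Position 7 ('b'): new char, reset run to 1
  Position 8 ('a'): new char, reset run to 1
  Position 9 ('c'): new char, reset run to 1
  Position 10 ('b'): new char, reset run to 1
  Position 11 ('c'): new char, reset run to 1
Longest run: 'b' with length 2

2


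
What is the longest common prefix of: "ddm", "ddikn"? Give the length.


Words: ddm, ddikn
  Position 0: all 'd' => match
  Position 1: all 'd' => match
  Position 2: ('m', 'i') => mismatch, stop
LCP = "dd" (length 2)

2


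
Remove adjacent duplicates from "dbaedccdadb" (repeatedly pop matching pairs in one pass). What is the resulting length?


Input: dbaedccdadb
Stack-based adjacent duplicate removal:
  Read 'd': push. Stack: d
  Read 'b': push. Stack: db
  Read 'a': push. Stack: dba
  Read 'e': push. Stack: dbae
  Read 'd': push. Stack: dbaed
  Read 'c': push. Stack: dbaedc
  Read 'c': matches stack top 'c' => pop. Stack: dbaed
  Read 'd': matches stack top 'd' => pop. Stack: dbae
  Read 'a': push. Stack: dbaea
  Read 'd': push. Stack: dbaead
  Read 'b': push. Stack: dbaeadb
Final stack: "dbaeadb" (length 7)

7


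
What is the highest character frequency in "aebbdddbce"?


Input: aebbdddbce
Character counts:
  'a': 1
  'b': 3
  'c': 1
  'd': 3
  'e': 2
Maximum frequency: 3

3


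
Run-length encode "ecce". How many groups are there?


Input: ecce
Scanning for consecutive runs:
  Group 1: 'e' x 1 (positions 0-0)
  Group 2: 'c' x 2 (positions 1-2)
  Group 3: 'e' x 1 (positions 3-3)
Total groups: 3

3


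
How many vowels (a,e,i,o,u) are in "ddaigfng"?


Input: ddaigfng
Checking each character:
  'd' at position 0: consonant
  'd' at position 1: consonant
  'a' at position 2: vowel (running total: 1)
  'i' at position 3: vowel (running total: 2)
  'g' at position 4: consonant
  'f' at position 5: consonant
  'n' at position 6: consonant
  'g' at position 7: consonant
Total vowels: 2

2


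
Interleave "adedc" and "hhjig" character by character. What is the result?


Interleaving "adedc" and "hhjig":
  Position 0: 'a' from first, 'h' from second => "ah"
  Position 1: 'd' from first, 'h' from second => "dh"
  Position 2: 'e' from first, 'j' from second => "ej"
  Position 3: 'd' from first, 'i' from second => "di"
  Position 4: 'c' from first, 'g' from second => "cg"
Result: ahdhejdicg

ahdhejdicg


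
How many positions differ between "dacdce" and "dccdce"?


Comparing "dacdce" and "dccdce" position by position:
  Position 0: 'd' vs 'd' => same
  Position 1: 'a' vs 'c' => DIFFER
  Position 2: 'c' vs 'c' => same
  Position 3: 'd' vs 'd' => same
  Position 4: 'c' vs 'c' => same
  Position 5: 'e' vs 'e' => same
Positions that differ: 1

1


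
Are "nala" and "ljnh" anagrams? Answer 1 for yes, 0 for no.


Strings: "nala", "ljnh"
Sorted first:  aaln
Sorted second: hjln
Differ at position 0: 'a' vs 'h' => not anagrams

0


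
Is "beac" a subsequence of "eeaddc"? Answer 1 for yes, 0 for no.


Check if "beac" is a subsequence of "eeaddc"
Greedy scan:
  Position 0 ('e'): no match needed
  Position 1 ('e'): no match needed
  Position 2 ('a'): no match needed
  Position 3 ('d'): no match needed
  Position 4 ('d'): no match needed
  Position 5 ('c'): no match needed
Only matched 0/4 characters => not a subsequence

0


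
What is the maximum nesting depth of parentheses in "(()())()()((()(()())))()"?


Input: "(()())()()((()(()())))()"
Tracking depth:
  Position 0 '(': depth becomes 1
  Position 1 '(': depth becomes 2
  Position 2 ')': depth becomes 1
  Position 3 '(': depth becomes 2
  Position 4 ')': depth becomes 1
  Position 5 ')': depth becomes 0
  Position 6 '(': depth becomes 1
  Position 7 ')': depth becomes 0
  Position 8 '(': depth becomes 1
  Position 9 ')': depth becomes 0
  Position 10 '(': depth becomes 1
  Position 11 '(': depth becomes 2
  Position 12 '(': depth becomes 3
  Position 13 ')': depth becomes 2
  Position 14 '(': depth becomes 3
  Position 15 '(': depth becomes 4
  Position 16 ')': depth becomes 3
  Position 17 '(': depth becomes 4
  Position 18 ')': depth becomes 3
  Position 19 ')': depth becomes 2
  Position 20 ')': depth becomes 1
  Position 21 ')': depth becomes 0
  Position 22 '(': depth becomes 1
  Position 23 ')': depth becomes 0
Maximum depth reached: 4

4


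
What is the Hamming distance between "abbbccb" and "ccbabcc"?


Comparing "abbbccb" and "ccbabcc" position by position:
  Position 0: 'a' vs 'c' => differ
  Position 1: 'b' vs 'c' => differ
  Position 2: 'b' vs 'b' => same
  Position 3: 'b' vs 'a' => differ
  Position 4: 'c' vs 'b' => differ
  Position 5: 'c' vs 'c' => same
  Position 6: 'b' vs 'c' => differ
Total differences (Hamming distance): 5

5


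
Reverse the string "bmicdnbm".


Input: bmicdnbm
Reading characters right to left:
  Position 7: 'm'
  Position 6: 'b'
  Position 5: 'n'
  Position 4: 'd'
  Position 3: 'c'
  Position 2: 'i'
  Position 1: 'm'
  Position 0: 'b'
Reversed: mbndcimb

mbndcimb


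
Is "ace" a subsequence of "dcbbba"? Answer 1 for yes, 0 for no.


Check if "ace" is a subsequence of "dcbbba"
Greedy scan:
  Position 0 ('d'): no match needed
  Position 1 ('c'): no match needed
  Position 2 ('b'): no match needed
  Position 3 ('b'): no match needed
  Position 4 ('b'): no match needed
  Position 5 ('a'): matches sub[0] = 'a'
Only matched 1/3 characters => not a subsequence

0


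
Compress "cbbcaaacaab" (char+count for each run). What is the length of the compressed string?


Input: cbbcaaacaab
Runs:
  'c' x 1 => "c1"
  'b' x 2 => "b2"
  'c' x 1 => "c1"
  'a' x 3 => "a3"
  'c' x 1 => "c1"
  'a' x 2 => "a2"
  'b' x 1 => "b1"
Compressed: "c1b2c1a3c1a2b1"
Compressed length: 14

14


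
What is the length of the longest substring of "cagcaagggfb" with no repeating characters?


Input: "cagcaagggfb"
Sliding window (track last position of each char):
  Position 0 ('c'): window [0,0] length 1 -- new best
  Position 1 ('a'): window [0,1] length 2 -- new best
  Position 2 ('g'): window [0,2] length 3 -- new best
  Position 3 ('c'): repeat (last at 0), move window start to 1
  Position 3 ('c'): window [1,3] length 3
  Position 4 ('a'): repeat (last at 1), move window start to 2
  Position 4 ('a'): window [2,4] length 3
  Position 5 ('a'): repeat (last at 4), move window start to 5
  Position 5 ('a'): window [5,5] length 1
  Position 6 ('g'): window [5,6] length 2
  Position 7 ('g'): repeat (last at 6), move window start to 7
  Position 7 ('g'): window [7,7] length 1
  Position 8 ('g'): repeat (last at 7), move window start to 8
  Position 8 ('g'): window [8,8] length 1
  Position 9 ('f'): window [8,9] length 2
  Position 10 ('b'): window [8,10] length 3
Longest substring with no repeats: "cag" with length 3

3


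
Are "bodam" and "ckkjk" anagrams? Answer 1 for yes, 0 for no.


Strings: "bodam", "ckkjk"
Sorted first:  abdmo
Sorted second: cjkkk
Differ at position 0: 'a' vs 'c' => not anagrams

0


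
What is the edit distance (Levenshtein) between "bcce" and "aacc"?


Computing edit distance: "bcce" -> "aacc"
DP table:
           a    a    c    c
      0    1    2    3    4
  b   1    1    2    3    4
  c   2    2    2    2    3
  c   3    3    3    2    2
  e   4    4    4    3    3
Edit distance = dp[4][4] = 3

3


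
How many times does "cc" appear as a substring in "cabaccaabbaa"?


Searching for "cc" in "cabaccaabbaa"
Scanning each position:
  Position 0: "ca" => no
  Position 1: "ab" => no
  Position 2: "ba" => no
  Position 3: "ac" => no
  Position 4: "cc" => MATCH
  Position 5: "ca" => no
  Position 6: "aa" => no
  Position 7: "ab" => no
  Position 8: "bb" => no
  Position 9: "ba" => no
  Position 10: "aa" => no
Total occurrences: 1

1


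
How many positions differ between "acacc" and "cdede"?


Comparing "acacc" and "cdede" position by position:
  Position 0: 'a' vs 'c' => DIFFER
  Position 1: 'c' vs 'd' => DIFFER
  Position 2: 'a' vs 'e' => DIFFER
  Position 3: 'c' vs 'd' => DIFFER
  Position 4: 'c' vs 'e' => DIFFER
Positions that differ: 5

5


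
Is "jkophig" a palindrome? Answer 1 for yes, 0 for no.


Input: jkophig
Reversed: gihpokj
  Compare pos 0 ('j') with pos 6 ('g'): MISMATCH
  Compare pos 1 ('k') with pos 5 ('i'): MISMATCH
  Compare pos 2 ('o') with pos 4 ('h'): MISMATCH
Result: not a palindrome

0


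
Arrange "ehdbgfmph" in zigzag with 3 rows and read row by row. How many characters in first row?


Zigzag "ehdbgfmph" into 3 rows:
Placing characters:
  'e' => row 0
  'h' => row 1
  'd' => row 2
  'b' => row 1
  'g' => row 0
  'f' => row 1
  'm' => row 2
  'p' => row 1
  'h' => row 0
Rows:
  Row 0: "egh"
  Row 1: "hbfp"
  Row 2: "dm"
First row length: 3

3


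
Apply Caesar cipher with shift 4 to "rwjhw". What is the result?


Caesar cipher: shift "rwjhw" by 4
  'r' (pos 17) + 4 = pos 21 = 'v'
  'w' (pos 22) + 4 = pos 0 = 'a'
  'j' (pos 9) + 4 = pos 13 = 'n'
  'h' (pos 7) + 4 = pos 11 = 'l'
  'w' (pos 22) + 4 = pos 0 = 'a'
Result: vanla

vanla


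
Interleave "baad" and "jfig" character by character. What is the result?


Interleaving "baad" and "jfig":
  Position 0: 'b' from first, 'j' from second => "bj"
  Position 1: 'a' from first, 'f' from second => "af"
  Position 2: 'a' from first, 'i' from second => "ai"
  Position 3: 'd' from first, 'g' from second => "dg"
Result: bjafaidg

bjafaidg


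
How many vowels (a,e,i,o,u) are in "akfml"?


Input: akfml
Checking each character:
  'a' at position 0: vowel (running total: 1)
  'k' at position 1: consonant
  'f' at position 2: consonant
  'm' at position 3: consonant
  'l' at position 4: consonant
Total vowels: 1

1


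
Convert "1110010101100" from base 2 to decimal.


Input: "1110010101100" in base 2
Positional expansion:
  Digit '1' (value 1) x 2^12 = 4096
  Digit '1' (value 1) x 2^11 = 2048
  Digit '1' (value 1) x 2^10 = 1024
  Digit '0' (value 0) x 2^9 = 0
  Digit '0' (value 0) x 2^8 = 0
  Digit '1' (value 1) x 2^7 = 128
  Digit '0' (value 0) x 2^6 = 0
  Digit '1' (value 1) x 2^5 = 32
  Digit '0' (value 0) x 2^4 = 0
  Digit '1' (value 1) x 2^3 = 8
  Digit '1' (value 1) x 2^2 = 4
  Digit '0' (value 0) x 2^1 = 0
  Digit '0' (value 0) x 2^0 = 0
Sum = 7340

7340


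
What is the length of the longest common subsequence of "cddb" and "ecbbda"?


LCS of "cddb" and "ecbbda"
DP table:
           e    c    b    b    d    a
      0    0    0    0    0    0    0
  c   0    0    1    1    1    1    1
  d   0    0    1    1    1    2    2
  d   0    0    1    1    1    2    2
  b   0    0    1    2    2    2    2
LCS length = dp[4][6] = 2

2


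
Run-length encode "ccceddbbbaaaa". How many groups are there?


Input: ccceddbbbaaaa
Scanning for consecutive runs:
  Group 1: 'c' x 3 (positions 0-2)
  Group 2: 'e' x 1 (positions 3-3)
  Group 3: 'd' x 2 (positions 4-5)
  Group 4: 'b' x 3 (positions 6-8)
  Group 5: 'a' x 4 (positions 9-12)
Total groups: 5

5


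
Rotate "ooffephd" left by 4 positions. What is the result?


Input: "ooffephd", rotate left by 4
First 4 characters: "ooff"
Remaining characters: "ephd"
Concatenate remaining + first: "ephd" + "ooff" = "ephdooff"

ephdooff


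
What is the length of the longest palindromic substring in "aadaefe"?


Input: "aadaefe"
Checking substrings for palindromes:
  [1:4] "ada" (len 3) => palindrome
  [4:7] "efe" (len 3) => palindrome
  [0:2] "aa" (len 2) => palindrome
Longest palindromic substring: "ada" with length 3

3


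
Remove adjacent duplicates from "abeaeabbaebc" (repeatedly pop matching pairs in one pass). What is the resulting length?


Input: abeaeabbaebc
Stack-based adjacent duplicate removal:
  Read 'a': push. Stack: a
  Read 'b': push. Stack: ab
  Read 'e': push. Stack: abe
  Read 'a': push. Stack: abea
  Read 'e': push. Stack: abeae
  Read 'a': push. Stack: abeaea
  Read 'b': push. Stack: abeaeab
  Read 'b': matches stack top 'b' => pop. Stack: abeaea
  Read 'a': matches stack top 'a' => pop. Stack: abeae
  Read 'e': matches stack top 'e' => pop. Stack: abea
  Read 'b': push. Stack: abeab
  Read 'c': push. Stack: abeabc
Final stack: "abeabc" (length 6)

6


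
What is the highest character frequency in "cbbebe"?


Input: cbbebe
Character counts:
  'b': 3
  'c': 1
  'e': 2
Maximum frequency: 3

3


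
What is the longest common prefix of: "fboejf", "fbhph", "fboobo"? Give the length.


Words: fboejf, fbhph, fboobo
  Position 0: all 'f' => match
  Position 1: all 'b' => match
  Position 2: ('o', 'h', 'o') => mismatch, stop
LCP = "fb" (length 2)

2


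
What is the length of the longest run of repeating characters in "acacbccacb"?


Input: "acacbccacb"
Scanning for longest run:
  Position 1 ('c'): new char, reset run to 1
  Position 2 ('a'): new char, reset run to 1
  Position 3 ('c'): new char, reset run to 1
  Position 4 ('b'): new char, reset run to 1
  Position 5 ('c'): new char, reset run to 1
  Position 6 ('c'): continues run of 'c', length=2
  Position 7 ('a'): new char, reset run to 1
  Position 8 ('c'): new char, reset run to 1
  Position 9 ('b'): new char, reset run to 1
Longest run: 'c' with length 2

2


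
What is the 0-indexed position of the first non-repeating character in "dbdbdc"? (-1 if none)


Input: dbdbdc
Character frequencies:
  'b': 2
  'c': 1
  'd': 3
Scanning left to right for freq == 1:
  Position 0 ('d'): freq=3, skip
  Position 1 ('b'): freq=2, skip
  Position 2 ('d'): freq=3, skip
  Position 3 ('b'): freq=2, skip
  Position 4 ('d'): freq=3, skip
  Position 5 ('c'): unique! => answer = 5

5


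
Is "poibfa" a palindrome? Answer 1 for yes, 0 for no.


Input: poibfa
Reversed: afbiop
  Compare pos 0 ('p') with pos 5 ('a'): MISMATCH
  Compare pos 1 ('o') with pos 4 ('f'): MISMATCH
  Compare pos 2 ('i') with pos 3 ('b'): MISMATCH
Result: not a palindrome

0


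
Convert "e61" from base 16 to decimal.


Input: "e61" in base 16
Positional expansion:
  Digit 'e' (value 14) x 16^2 = 3584
  Digit '6' (value 6) x 16^1 = 96
  Digit '1' (value 1) x 16^0 = 1
Sum = 3681

3681


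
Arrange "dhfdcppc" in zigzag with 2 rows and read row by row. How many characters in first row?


Zigzag "dhfdcppc" into 2 rows:
Placing characters:
  'd' => row 0
  'h' => row 1
  'f' => row 0
  'd' => row 1
  'c' => row 0
  'p' => row 1
  'p' => row 0
  'c' => row 1
Rows:
  Row 0: "dfcp"
  Row 1: "hdpc"
First row length: 4

4


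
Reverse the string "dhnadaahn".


Input: dhnadaahn
Reading characters right to left:
  Position 8: 'n'
  Position 7: 'h'
  Position 6: 'a'
  Position 5: 'a'
  Position 4: 'd'
  Position 3: 'a'
  Position 2: 'n'
  Position 1: 'h'
  Position 0: 'd'
Reversed: nhaadanhd

nhaadanhd


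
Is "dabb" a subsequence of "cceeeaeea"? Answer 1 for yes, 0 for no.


Check if "dabb" is a subsequence of "cceeeaeea"
Greedy scan:
  Position 0 ('c'): no match needed
  Position 1 ('c'): no match needed
  Position 2 ('e'): no match needed
  Position 3 ('e'): no match needed
  Position 4 ('e'): no match needed
  Position 5 ('a'): no match needed
  Position 6 ('e'): no match needed
  Position 7 ('e'): no match needed
  Position 8 ('a'): no match needed
Only matched 0/4 characters => not a subsequence

0


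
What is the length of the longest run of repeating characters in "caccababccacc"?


Input: "caccababccacc"
Scanning for longest run:
  Position 1 ('a'): new char, reset run to 1
  Position 2 ('c'): new char, reset run to 1
  Position 3 ('c'): continues run of 'c', length=2
  Position 4 ('a'): new char, reset run to 1
  Position 5 ('b'): new char, reset run to 1
  Position 6 ('a'): new char, reset run to 1
  Position 7 ('b'): new char, reset run to 1
  Position 8 ('c'): new char, reset run to 1
  Position 9 ('c'): continues run of 'c', length=2
  Position 10 ('a'): new char, reset run to 1
  Position 11 ('c'): new char, reset run to 1
  Position 12 ('c'): continues run of 'c', length=2
Longest run: 'c' with length 2

2


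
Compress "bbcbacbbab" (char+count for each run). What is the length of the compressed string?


Input: bbcbacbbab
Runs:
  'b' x 2 => "b2"
  'c' x 1 => "c1"
  'b' x 1 => "b1"
  'a' x 1 => "a1"
  'c' x 1 => "c1"
  'b' x 2 => "b2"
  'a' x 1 => "a1"
  'b' x 1 => "b1"
Compressed: "b2c1b1a1c1b2a1b1"
Compressed length: 16

16


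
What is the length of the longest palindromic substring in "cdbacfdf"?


Input: "cdbacfdf"
Checking substrings for palindromes:
  [5:8] "fdf" (len 3) => palindrome
Longest palindromic substring: "fdf" with length 3

3


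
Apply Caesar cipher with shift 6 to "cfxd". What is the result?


Caesar cipher: shift "cfxd" by 6
  'c' (pos 2) + 6 = pos 8 = 'i'
  'f' (pos 5) + 6 = pos 11 = 'l'
  'x' (pos 23) + 6 = pos 3 = 'd'
  'd' (pos 3) + 6 = pos 9 = 'j'
Result: ildj

ildj


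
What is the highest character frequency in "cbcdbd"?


Input: cbcdbd
Character counts:
  'b': 2
  'c': 2
  'd': 2
Maximum frequency: 2

2


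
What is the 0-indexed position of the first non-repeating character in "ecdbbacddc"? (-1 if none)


Input: ecdbbacddc
Character frequencies:
  'a': 1
  'b': 2
  'c': 3
  'd': 3
  'e': 1
Scanning left to right for freq == 1:
  Position 0 ('e'): unique! => answer = 0

0


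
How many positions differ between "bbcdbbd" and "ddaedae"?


Comparing "bbcdbbd" and "ddaedae" position by position:
  Position 0: 'b' vs 'd' => DIFFER
  Position 1: 'b' vs 'd' => DIFFER
  Position 2: 'c' vs 'a' => DIFFER
  Position 3: 'd' vs 'e' => DIFFER
  Position 4: 'b' vs 'd' => DIFFER
  Position 5: 'b' vs 'a' => DIFFER
  Position 6: 'd' vs 'e' => DIFFER
Positions that differ: 7

7


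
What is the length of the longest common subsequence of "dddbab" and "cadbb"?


LCS of "dddbab" and "cadbb"
DP table:
           c    a    d    b    b
      0    0    0    0    0    0
  d   0    0    0    1    1    1
  d   0    0    0    1    1    1
  d   0    0    0    1    1    1
  b   0    0    0    1    2    2
  a   0    0    1    1    2    2
  b   0    0    1    1    2    3
LCS length = dp[6][5] = 3

3


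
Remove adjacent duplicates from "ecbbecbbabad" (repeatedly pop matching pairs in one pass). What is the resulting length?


Input: ecbbecbbabad
Stack-based adjacent duplicate removal:
  Read 'e': push. Stack: e
  Read 'c': push. Stack: ec
  Read 'b': push. Stack: ecb
  Read 'b': matches stack top 'b' => pop. Stack: ec
  Read 'e': push. Stack: ece
  Read 'c': push. Stack: ecec
  Read 'b': push. Stack: ececb
  Read 'b': matches stack top 'b' => pop. Stack: ecec
  Read 'a': push. Stack: ececa
  Read 'b': push. Stack: ececab
  Read 'a': push. Stack: ececaba
  Read 'd': push. Stack: ececabad
Final stack: "ececabad" (length 8)

8


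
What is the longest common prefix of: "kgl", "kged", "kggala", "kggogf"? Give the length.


Words: kgl, kged, kggala, kggogf
  Position 0: all 'k' => match
  Position 1: all 'g' => match
  Position 2: ('l', 'e', 'g', 'g') => mismatch, stop
LCP = "kg" (length 2)

2


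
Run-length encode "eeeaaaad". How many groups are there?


Input: eeeaaaad
Scanning for consecutive runs:
  Group 1: 'e' x 3 (positions 0-2)
  Group 2: 'a' x 4 (positions 3-6)
  Group 3: 'd' x 1 (positions 7-7)
Total groups: 3

3


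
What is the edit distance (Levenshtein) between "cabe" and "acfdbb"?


Computing edit distance: "cabe" -> "acfdbb"
DP table:
           a    c    f    d    b    b
      0    1    2    3    4    5    6
  c   1    1    1    2    3    4    5
  a   2    1    2    2    3    4    5
  b   3    2    2    3    3    3    4
  e   4    3    3    3    4    4    4
Edit distance = dp[4][6] = 4

4


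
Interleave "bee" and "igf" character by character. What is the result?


Interleaving "bee" and "igf":
  Position 0: 'b' from first, 'i' from second => "bi"
  Position 1: 'e' from first, 'g' from second => "eg"
  Position 2: 'e' from first, 'f' from second => "ef"
Result: biegef

biegef


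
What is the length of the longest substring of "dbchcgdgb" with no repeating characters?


Input: "dbchcgdgb"
Sliding window (track last position of each char):
  Position 0 ('d'): window [0,0] length 1 -- new best
  Position 1 ('b'): window [0,1] length 2 -- new best
  Position 2 ('c'): window [0,2] length 3 -- new best
  Position 3 ('h'): window [0,3] length 4 -- new best
  Position 4 ('c'): repeat (last at 2), move window start to 3
  Position 4 ('c'): window [3,4] length 2
  Position 5 ('g'): window [3,5] length 3
  Position 6 ('d'): window [3,6] length 4
  Position 7 ('g'): repeat (last at 5), move window start to 6
  Position 7 ('g'): window [6,7] length 2
  Position 8 ('b'): window [6,8] length 3
Longest substring with no repeats: "dbch" with length 4

4


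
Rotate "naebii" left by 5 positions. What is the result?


Input: "naebii", rotate left by 5
First 5 characters: "naebi"
Remaining characters: "i"
Concatenate remaining + first: "i" + "naebi" = "inaebi"

inaebi


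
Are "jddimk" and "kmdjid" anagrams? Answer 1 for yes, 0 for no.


Strings: "jddimk", "kmdjid"
Sorted first:  ddijkm
Sorted second: ddijkm
Sorted forms match => anagrams

1


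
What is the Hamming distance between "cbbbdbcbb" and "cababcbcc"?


Comparing "cbbbdbcbb" and "cababcbcc" position by position:
  Position 0: 'c' vs 'c' => same
  Position 1: 'b' vs 'a' => differ
  Position 2: 'b' vs 'b' => same
  Position 3: 'b' vs 'a' => differ
  Position 4: 'd' vs 'b' => differ
  Position 5: 'b' vs 'c' => differ
  Position 6: 'c' vs 'b' => differ
  Position 7: 'b' vs 'c' => differ
  Position 8: 'b' vs 'c' => differ
Total differences (Hamming distance): 7

7


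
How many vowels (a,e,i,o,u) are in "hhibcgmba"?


Input: hhibcgmba
Checking each character:
  'h' at position 0: consonant
  'h' at position 1: consonant
  'i' at position 2: vowel (running total: 1)
  'b' at position 3: consonant
  'c' at position 4: consonant
  'g' at position 5: consonant
  'm' at position 6: consonant
  'b' at position 7: consonant
  'a' at position 8: vowel (running total: 2)
Total vowels: 2

2


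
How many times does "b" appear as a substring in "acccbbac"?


Searching for "b" in "acccbbac"
Scanning each position:
  Position 0: "a" => no
  Position 1: "c" => no
  Position 2: "c" => no
  Position 3: "c" => no
  Position 4: "b" => MATCH
  Position 5: "b" => MATCH
  Position 6: "a" => no
  Position 7: "c" => no
Total occurrences: 2

2


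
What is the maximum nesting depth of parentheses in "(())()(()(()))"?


Input: "(())()(()(()))"
Tracking depth:
  Position 0 '(': depth becomes 1
  Position 1 '(': depth becomes 2
  Position 2 ')': depth becomes 1
  Position 3 ')': depth becomes 0
  Position 4 '(': depth becomes 1
  Position 5 ')': depth becomes 0
  Position 6 '(': depth becomes 1
  Position 7 '(': depth becomes 2
  Position 8 ')': depth becomes 1
  Position 9 '(': depth becomes 2
  Position 10 '(': depth becomes 3
  Position 11 ')': depth becomes 2
  Position 12 ')': depth becomes 1
  Position 13 ')': depth becomes 0
Maximum depth reached: 3

3


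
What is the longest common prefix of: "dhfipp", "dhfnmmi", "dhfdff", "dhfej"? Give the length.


Words: dhfipp, dhfnmmi, dhfdff, dhfej
  Position 0: all 'd' => match
  Position 1: all 'h' => match
  Position 2: all 'f' => match
  Position 3: ('i', 'n', 'd', 'e') => mismatch, stop
LCP = "dhf" (length 3)

3


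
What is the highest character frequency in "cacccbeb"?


Input: cacccbeb
Character counts:
  'a': 1
  'b': 2
  'c': 4
  'e': 1
Maximum frequency: 4

4


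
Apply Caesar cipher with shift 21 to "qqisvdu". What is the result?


Caesar cipher: shift "qqisvdu" by 21
  'q' (pos 16) + 21 = pos 11 = 'l'
  'q' (pos 16) + 21 = pos 11 = 'l'
  'i' (pos 8) + 21 = pos 3 = 'd'
  's' (pos 18) + 21 = pos 13 = 'n'
  'v' (pos 21) + 21 = pos 16 = 'q'
  'd' (pos 3) + 21 = pos 24 = 'y'
  'u' (pos 20) + 21 = pos 15 = 'p'
Result: lldnqyp

lldnqyp


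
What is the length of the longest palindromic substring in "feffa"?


Input: "feffa"
Checking substrings for palindromes:
  [0:3] "fef" (len 3) => palindrome
  [2:4] "ff" (len 2) => palindrome
Longest palindromic substring: "fef" with length 3

3


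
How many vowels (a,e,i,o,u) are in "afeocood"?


Input: afeocood
Checking each character:
  'a' at position 0: vowel (running total: 1)
  'f' at position 1: consonant
  'e' at position 2: vowel (running total: 2)
  'o' at position 3: vowel (running total: 3)
  'c' at position 4: consonant
  'o' at position 5: vowel (running total: 4)
  'o' at position 6: vowel (running total: 5)
  'd' at position 7: consonant
Total vowels: 5

5


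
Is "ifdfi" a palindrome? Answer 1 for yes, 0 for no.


Input: ifdfi
Reversed: ifdfi
  Compare pos 0 ('i') with pos 4 ('i'): match
  Compare pos 1 ('f') with pos 3 ('f'): match
Result: palindrome

1


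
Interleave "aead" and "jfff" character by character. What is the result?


Interleaving "aead" and "jfff":
  Position 0: 'a' from first, 'j' from second => "aj"
  Position 1: 'e' from first, 'f' from second => "ef"
  Position 2: 'a' from first, 'f' from second => "af"
  Position 3: 'd' from first, 'f' from second => "df"
Result: ajefafdf

ajefafdf


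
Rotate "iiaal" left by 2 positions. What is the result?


Input: "iiaal", rotate left by 2
First 2 characters: "ii"
Remaining characters: "aal"
Concatenate remaining + first: "aal" + "ii" = "aalii"

aalii


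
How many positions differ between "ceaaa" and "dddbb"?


Comparing "ceaaa" and "dddbb" position by position:
  Position 0: 'c' vs 'd' => DIFFER
  Position 1: 'e' vs 'd' => DIFFER
  Position 2: 'a' vs 'd' => DIFFER
  Position 3: 'a' vs 'b' => DIFFER
  Position 4: 'a' vs 'b' => DIFFER
Positions that differ: 5

5


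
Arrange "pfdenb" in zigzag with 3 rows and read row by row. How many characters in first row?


Zigzag "pfdenb" into 3 rows:
Placing characters:
  'p' => row 0
  'f' => row 1
  'd' => row 2
  'e' => row 1
  'n' => row 0
  'b' => row 1
Rows:
  Row 0: "pn"
  Row 1: "feb"
  Row 2: "d"
First row length: 2

2


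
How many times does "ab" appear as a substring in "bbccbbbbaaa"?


Searching for "ab" in "bbccbbbbaaa"
Scanning each position:
  Position 0: "bb" => no
  Position 1: "bc" => no
  Position 2: "cc" => no
  Position 3: "cb" => no
  Position 4: "bb" => no
  Position 5: "bb" => no
  Position 6: "bb" => no
  Position 7: "ba" => no
  Position 8: "aa" => no
  Position 9: "aa" => no
Total occurrences: 0

0


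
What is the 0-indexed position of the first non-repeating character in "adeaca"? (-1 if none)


Input: adeaca
Character frequencies:
  'a': 3
  'c': 1
  'd': 1
  'e': 1
Scanning left to right for freq == 1:
  Position 0 ('a'): freq=3, skip
  Position 1 ('d'): unique! => answer = 1

1


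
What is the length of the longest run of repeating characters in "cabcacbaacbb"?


Input: "cabcacbaacbb"
Scanning for longest run:
  Position 1 ('a'): new char, reset run to 1
  Position 2 ('b'): new char, reset run to 1
  Position 3 ('c'): new char, reset run to 1
  Position 4 ('a'): new char, reset run to 1
  Position 5 ('c'): new char, reset run to 1
  Position 6 ('b'): new char, reset run to 1
  Position 7 ('a'): new char, reset run to 1
  Position 8 ('a'): continues run of 'a', length=2
  Position 9 ('c'): new char, reset run to 1
  Position 10 ('b'): new char, reset run to 1
  Position 11 ('b'): continues run of 'b', length=2
Longest run: 'a' with length 2

2


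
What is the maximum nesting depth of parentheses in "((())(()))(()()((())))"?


Input: "((())(()))(()()((())))"
Tracking depth:
  Position 0 '(': depth becomes 1
  Position 1 '(': depth becomes 2
  Position 2 '(': depth becomes 3
  Position 3 ')': depth becomes 2
  Position 4 ')': depth becomes 1
  Position 5 '(': depth becomes 2
  Position 6 '(': depth becomes 3
  Position 7 ')': depth becomes 2
  Position 8 ')': depth becomes 1
  Position 9 ')': depth becomes 0
  Position 10 '(': depth becomes 1
  Position 11 '(': depth becomes 2
  Position 12 ')': depth becomes 1
  Position 13 '(': depth becomes 2
  Position 14 ')': depth becomes 1
  Position 15 '(': depth becomes 2
  Position 16 '(': depth becomes 3
  Position 17 '(': depth becomes 4
  Position 18 ')': depth becomes 3
  Position 19 ')': depth becomes 2
  Position 20 ')': depth becomes 1
  Position 21 ')': depth becomes 0
Maximum depth reached: 4

4


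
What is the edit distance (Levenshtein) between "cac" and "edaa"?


Computing edit distance: "cac" -> "edaa"
DP table:
           e    d    a    a
      0    1    2    3    4
  c   1    1    2    3    4
  a   2    2    2    2    3
  c   3    3    3    3    3
Edit distance = dp[3][4] = 3

3


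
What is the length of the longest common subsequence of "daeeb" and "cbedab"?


LCS of "daeeb" and "cbedab"
DP table:
           c    b    e    d    a    b
      0    0    0    0    0    0    0
  d   0    0    0    0    1    1    1
  a   0    0    0    0    1    2    2
  e   0    0    0    1    1    2    2
  e   0    0    0    1    1    2    2
  b   0    0    1    1    1    2    3
LCS length = dp[5][6] = 3

3


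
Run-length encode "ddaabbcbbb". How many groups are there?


Input: ddaabbcbbb
Scanning for consecutive runs:
  Group 1: 'd' x 2 (positions 0-1)
  Group 2: 'a' x 2 (positions 2-3)
  Group 3: 'b' x 2 (positions 4-5)
  Group 4: 'c' x 1 (positions 6-6)
  Group 5: 'b' x 3 (positions 7-9)
Total groups: 5

5


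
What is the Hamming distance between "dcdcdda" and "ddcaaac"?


Comparing "dcdcdda" and "ddcaaac" position by position:
  Position 0: 'd' vs 'd' => same
  Position 1: 'c' vs 'd' => differ
  Position 2: 'd' vs 'c' => differ
  Position 3: 'c' vs 'a' => differ
  Position 4: 'd' vs 'a' => differ
  Position 5: 'd' vs 'a' => differ
  Position 6: 'a' vs 'c' => differ
Total differences (Hamming distance): 6

6


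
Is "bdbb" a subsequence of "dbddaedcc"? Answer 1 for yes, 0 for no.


Check if "bdbb" is a subsequence of "dbddaedcc"
Greedy scan:
  Position 0 ('d'): no match needed
  Position 1 ('b'): matches sub[0] = 'b'
  Position 2 ('d'): matches sub[1] = 'd'
  Position 3 ('d'): no match needed
  Position 4 ('a'): no match needed
  Position 5 ('e'): no match needed
  Position 6 ('d'): no match needed
  Position 7 ('c'): no match needed
  Position 8 ('c'): no match needed
Only matched 2/4 characters => not a subsequence

0


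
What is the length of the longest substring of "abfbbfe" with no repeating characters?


Input: "abfbbfe"
Sliding window (track last position of each char):
  Position 0 ('a'): window [0,0] length 1 -- new best
  Position 1 ('b'): window [0,1] length 2 -- new best
  Position 2 ('f'): window [0,2] length 3 -- new best
  Position 3 ('b'): repeat (last at 1), move window start to 2
  Position 3 ('b'): window [2,3] length 2
  Position 4 ('b'): repeat (last at 3), move window start to 4
  Position 4 ('b'): window [4,4] length 1
  Position 5 ('f'): window [4,5] length 2
  Position 6 ('e'): window [4,6] length 3
Longest substring with no repeats: "abf" with length 3

3


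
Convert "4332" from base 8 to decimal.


Input: "4332" in base 8
Positional expansion:
  Digit '4' (value 4) x 8^3 = 2048
  Digit '3' (value 3) x 8^2 = 192
  Digit '3' (value 3) x 8^1 = 24
  Digit '2' (value 2) x 8^0 = 2
Sum = 2266

2266


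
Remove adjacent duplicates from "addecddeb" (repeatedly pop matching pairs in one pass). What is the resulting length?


Input: addecddeb
Stack-based adjacent duplicate removal:
  Read 'a': push. Stack: a
  Read 'd': push. Stack: ad
  Read 'd': matches stack top 'd' => pop. Stack: a
  Read 'e': push. Stack: ae
  Read 'c': push. Stack: aec
  Read 'd': push. Stack: aecd
  Read 'd': matches stack top 'd' => pop. Stack: aec
  Read 'e': push. Stack: aece
  Read 'b': push. Stack: aeceb
Final stack: "aeceb" (length 5)

5


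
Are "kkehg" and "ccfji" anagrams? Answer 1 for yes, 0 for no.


Strings: "kkehg", "ccfji"
Sorted first:  eghkk
Sorted second: ccfij
Differ at position 0: 'e' vs 'c' => not anagrams

0


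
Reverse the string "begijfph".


Input: begijfph
Reading characters right to left:
  Position 7: 'h'
  Position 6: 'p'
  Position 5: 'f'
  Position 4: 'j'
  Position 3: 'i'
  Position 2: 'g'
  Position 1: 'e'
  Position 0: 'b'
Reversed: hpfjigeb

hpfjigeb


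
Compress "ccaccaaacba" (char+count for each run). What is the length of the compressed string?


Input: ccaccaaacba
Runs:
  'c' x 2 => "c2"
  'a' x 1 => "a1"
  'c' x 2 => "c2"
  'a' x 3 => "a3"
  'c' x 1 => "c1"
  'b' x 1 => "b1"
  'a' x 1 => "a1"
Compressed: "c2a1c2a3c1b1a1"
Compressed length: 14

14


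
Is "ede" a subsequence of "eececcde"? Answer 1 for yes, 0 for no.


Check if "ede" is a subsequence of "eececcde"
Greedy scan:
  Position 0 ('e'): matches sub[0] = 'e'
  Position 1 ('e'): no match needed
  Position 2 ('c'): no match needed
  Position 3 ('e'): no match needed
  Position 4 ('c'): no match needed
  Position 5 ('c'): no match needed
  Position 6 ('d'): matches sub[1] = 'd'
  Position 7 ('e'): matches sub[2] = 'e'
All 3 characters matched => is a subsequence

1


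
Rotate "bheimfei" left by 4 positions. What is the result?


Input: "bheimfei", rotate left by 4
First 4 characters: "bhei"
Remaining characters: "mfei"
Concatenate remaining + first: "mfei" + "bhei" = "mfeibhei"

mfeibhei


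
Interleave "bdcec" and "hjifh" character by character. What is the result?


Interleaving "bdcec" and "hjifh":
  Position 0: 'b' from first, 'h' from second => "bh"
  Position 1: 'd' from first, 'j' from second => "dj"
  Position 2: 'c' from first, 'i' from second => "ci"
  Position 3: 'e' from first, 'f' from second => "ef"
  Position 4: 'c' from first, 'h' from second => "ch"
Result: bhdjciefch

bhdjciefch


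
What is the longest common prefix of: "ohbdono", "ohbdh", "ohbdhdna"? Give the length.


Words: ohbdono, ohbdh, ohbdhdna
  Position 0: all 'o' => match
  Position 1: all 'h' => match
  Position 2: all 'b' => match
  Position 3: all 'd' => match
  Position 4: ('o', 'h', 'h') => mismatch, stop
LCP = "ohbd" (length 4)

4


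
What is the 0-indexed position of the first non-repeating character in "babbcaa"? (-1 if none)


Input: babbcaa
Character frequencies:
  'a': 3
  'b': 3
  'c': 1
Scanning left to right for freq == 1:
  Position 0 ('b'): freq=3, skip
  Position 1 ('a'): freq=3, skip
  Position 2 ('b'): freq=3, skip
  Position 3 ('b'): freq=3, skip
  Position 4 ('c'): unique! => answer = 4

4


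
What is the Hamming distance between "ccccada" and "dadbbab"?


Comparing "ccccada" and "dadbbab" position by position:
  Position 0: 'c' vs 'd' => differ
  Position 1: 'c' vs 'a' => differ
  Position 2: 'c' vs 'd' => differ
  Position 3: 'c' vs 'b' => differ
  Position 4: 'a' vs 'b' => differ
  Position 5: 'd' vs 'a' => differ
  Position 6: 'a' vs 'b' => differ
Total differences (Hamming distance): 7

7


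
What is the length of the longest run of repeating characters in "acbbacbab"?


Input: "acbbacbab"
Scanning for longest run:
  Position 1 ('c'): new char, reset run to 1
  Position 2 ('b'): new char, reset run to 1
  Position 3 ('b'): continues run of 'b', length=2
  Position 4 ('a'): new char, reset run to 1
  Position 5 ('c'): new char, reset run to 1
  Position 6 ('b'): new char, reset run to 1
  Position 7 ('a'): new char, reset run to 1
  Position 8 ('b'): new char, reset run to 1
Longest run: 'b' with length 2

2


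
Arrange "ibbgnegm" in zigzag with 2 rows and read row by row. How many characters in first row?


Zigzag "ibbgnegm" into 2 rows:
Placing characters:
  'i' => row 0
  'b' => row 1
  'b' => row 0
  'g' => row 1
  'n' => row 0
  'e' => row 1
  'g' => row 0
  'm' => row 1
Rows:
  Row 0: "ibng"
  Row 1: "bgem"
First row length: 4

4


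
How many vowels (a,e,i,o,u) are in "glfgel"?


Input: glfgel
Checking each character:
  'g' at position 0: consonant
  'l' at position 1: consonant
  'f' at position 2: consonant
  'g' at position 3: consonant
  'e' at position 4: vowel (running total: 1)
  'l' at position 5: consonant
Total vowels: 1

1


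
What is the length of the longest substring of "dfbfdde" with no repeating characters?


Input: "dfbfdde"
Sliding window (track last position of each char):
  Position 0 ('d'): window [0,0] length 1 -- new best
  Position 1 ('f'): window [0,1] length 2 -- new best
  Position 2 ('b'): window [0,2] length 3 -- new best
  Position 3 ('f'): repeat (last at 1), move window start to 2
  Position 3 ('f'): window [2,3] length 2
  Position 4 ('d'): window [2,4] length 3
  Position 5 ('d'): repeat (last at 4), move window start to 5
  Position 5 ('d'): window [5,5] length 1
  Position 6 ('e'): window [5,6] length 2
Longest substring with no repeats: "dfb" with length 3

3
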